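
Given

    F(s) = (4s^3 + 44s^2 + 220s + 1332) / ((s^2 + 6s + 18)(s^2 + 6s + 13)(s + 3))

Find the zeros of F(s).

Set the numerator to zero: 4s^3 + 44s^2 + 220s + 1332 = 0, i.e. 4·(s^3 + 11s^2 + 55s + 333) = 0.
Factoring: (s^2 + 2s + 37)(s + 9) = 0.

s = -1 ± 6j, -9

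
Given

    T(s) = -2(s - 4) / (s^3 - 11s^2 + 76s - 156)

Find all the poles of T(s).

s = 4 ± 6j, 3

The poles are the roots of the denominator s^3 - 11s^2 + 76s - 156 = 0.
Trying s = 3: the polynomial evaluates to 0, so (s - 3) is a factor.
Dividing out leaves s^2 - 8s + 52 = 0.
The quadratic formula then gives s = 4 ± 6j.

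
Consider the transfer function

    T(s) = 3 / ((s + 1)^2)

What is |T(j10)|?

|T(j10)| ≈ 0.02970

Substitute s = j10: numerator = 3, denominator = -99 + j20.
|T(j10)| = |3| / |-99 + j20| = 3 / 101 ≈ 0.02970.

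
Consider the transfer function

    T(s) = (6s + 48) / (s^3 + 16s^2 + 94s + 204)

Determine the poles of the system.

s = -5 + 3j, -5 - 3j, -6

The poles are the roots of the denominator s^3 + 16s^2 + 94s + 204 = 0.
Trying s = -6: the polynomial evaluates to 0, so (s + 6) is a factor.
Dividing out leaves s^2 + 10s + 34 = 0.
The quadratic formula then gives s = -5 ± 3j.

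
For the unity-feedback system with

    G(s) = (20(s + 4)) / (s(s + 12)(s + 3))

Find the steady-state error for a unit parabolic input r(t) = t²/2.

e_ss = ∞

G(s) has one pole at the origin.
This is a Type 1 system; Ka = lim_{s→0} s^2·G(s) = 0, so the steady-state error for a parabola input is infinite.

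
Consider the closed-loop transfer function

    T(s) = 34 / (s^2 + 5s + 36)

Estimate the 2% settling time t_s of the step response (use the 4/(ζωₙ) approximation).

t_s ≈ 1.600 s

Comparing s^2 + 5s + 36 to s^2 + 2ζωₙs + ωₙ²: ωₙ = 6 rad/s and ζ = 5/(2·6) ≈ 0.4167.
ζωₙ = 5/2 = 2.5, so t_s ≈ 4/(ζωₙ) = 4/2.5 = 1.600 s.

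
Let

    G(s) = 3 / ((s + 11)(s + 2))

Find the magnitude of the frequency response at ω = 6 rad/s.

Substitute s = j6: numerator = 3, denominator = -14 + j78.
|G(j6)| = |3| / |-14 + j78| = 3 / 79.246 ≈ 0.03786.

|G(j6)| ≈ 0.03786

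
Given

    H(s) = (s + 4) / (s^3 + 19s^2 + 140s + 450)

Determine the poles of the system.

The poles are the roots of the denominator s^3 + 19s^2 + 140s + 450 = 0.
Trying s = -9: the polynomial evaluates to 0, so (s + 9) is a factor.
Dividing out leaves s^2 + 10s + 50 = 0.
The quadratic formula then gives s = -5 ± 5j.

s = -9, -5 + 5j, -5 - 5j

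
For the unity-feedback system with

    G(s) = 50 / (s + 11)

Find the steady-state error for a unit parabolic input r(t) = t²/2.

G(s) has no poles at the origin.
This is a Type 0 system; Ka = lim_{s→0} s^2·G(s) = 0, so the steady-state error for a parabola input is infinite.

e_ss = ∞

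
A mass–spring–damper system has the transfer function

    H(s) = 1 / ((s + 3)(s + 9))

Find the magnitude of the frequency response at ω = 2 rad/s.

Substitute s = j2: numerator = 1, denominator = 23 + j24.
|H(j2)| = |1| / |23 + j24| = 1 / 33.242 ≈ 0.03008.

|H(j2)| ≈ 0.03008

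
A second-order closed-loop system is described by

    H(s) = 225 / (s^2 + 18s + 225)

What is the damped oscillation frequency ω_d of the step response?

ω_d = 12 rad/s

Comparing s^2 + 18s + 225 to s^2 + 2ζωₙs + ωₙ²: ωₙ = 15 rad/s and ζ = 18/(2·15) = 0.6.
ζωₙ = 18/2 = 9, so ω_d = ωₙ√(1−ζ²) = √(ωₙ² − (ζωₙ)²) = √(225 − 9²) = √144 = 12 rad/s.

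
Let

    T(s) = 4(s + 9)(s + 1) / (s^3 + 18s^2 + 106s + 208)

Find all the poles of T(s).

The poles are the roots of the denominator s^3 + 18s^2 + 106s + 208 = 0.
Trying s = -8: the polynomial evaluates to 0, so (s + 8) is a factor.
Dividing out leaves s^2 + 10s + 26 = 0.
The quadratic formula then gives s = -5 ± 1j.

s = -5 + j, -5 - j, -8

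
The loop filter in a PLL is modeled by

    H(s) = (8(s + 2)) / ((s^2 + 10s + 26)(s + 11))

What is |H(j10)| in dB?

Substitute s = j10: numerator = 16 + j80, denominator = -1814 + j360.
|H(j10)| = |16 + j80| / |-1814 + j360| = 81.584 / 1849.4 ≈ 0.04411.
In decibels: 20·log₁₀(0.04411) ≈ -27.1 dB.

|H(j10)|_dB ≈ -27.1 dB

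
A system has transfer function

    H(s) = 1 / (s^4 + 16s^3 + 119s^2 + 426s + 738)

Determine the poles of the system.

s = -3 ± 3j, -5 ± 4j

The poles are the roots of the denominator s^4 + 16s^3 + 119s^2 + 426s + 738 = 0.
No real roots exist; factor into two real quadratics: (s^2 + 6s + 18)(s^2 + 10s + 41) = 0.
Each quadratic gives a conjugate pair via the quadratic formula.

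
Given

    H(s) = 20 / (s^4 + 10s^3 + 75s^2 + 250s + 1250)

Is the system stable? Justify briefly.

marginally stable

The denominator s^4 + 10s^3 + 75s^2 + 250s + 1250 factors as (s^2 + 25)(s^2 + 10s + 50), giving poles at s = 5j, -5j, -5 + 5j, -5 - 5j.
Since the simple pole(s) at s = ±5j lie on the jω-axis with none in the right half-plane, the system is marginally stable.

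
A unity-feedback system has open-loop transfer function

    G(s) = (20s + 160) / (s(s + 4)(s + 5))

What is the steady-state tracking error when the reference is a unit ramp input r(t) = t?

G(s) has one pole at the origin.
This is a Type 1 system. Kv = lim_{s→0} s·G(s) = 160/20 = 8.
e_ss = 1/Kv = 1/(8) = 1/8 ≈ 0.1250.

e_ss = 0.1250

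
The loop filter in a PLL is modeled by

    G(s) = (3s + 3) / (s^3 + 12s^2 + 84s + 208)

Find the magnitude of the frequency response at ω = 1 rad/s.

Substitute s = j1: numerator = 3 + j3, denominator = 196 + j83.
|G(j1)| = |3 + j3| / |196 + j83| = 4.2426 / 212.85 ≈ 0.01993.

|G(j1)| ≈ 0.01993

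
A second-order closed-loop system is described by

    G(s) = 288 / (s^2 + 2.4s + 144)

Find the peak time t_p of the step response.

t_p ≈ 0.2631 s

Comparing s^2 + 2.4s + 144 to s^2 + 2ζωₙs + ωₙ²: ωₙ = 12 rad/s and ζ = 2.4/(2·12) = 0.1.
ζωₙ = 2.4/2 = 1.2, so ω_d = ωₙ√(1−ζ²) = √(ωₙ² − (ζωₙ)²) = √(144 − 1.2²) = √142.56 ≈ 11.94 rad/s.
t_p = π/ω_d = π/11.94 ≈ 0.2631 s.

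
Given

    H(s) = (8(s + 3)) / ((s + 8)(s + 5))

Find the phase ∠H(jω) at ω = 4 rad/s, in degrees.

At s = j4: numerator = 24 + j32, denominator = 24 + j52.
∠H = ∠num − ∠den = 53.130° − (65.225°) = -12.09°.

∠H(j4) ≈ -12.09°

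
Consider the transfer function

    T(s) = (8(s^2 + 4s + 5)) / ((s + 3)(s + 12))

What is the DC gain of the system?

At s = 0 each factor (s + a) contributes a and each (s^2 + bs + c) contributes c.
T(0) = 8·(5) / ((3) · (12)) = 40/36 = 10/9.

T(0) = 10/9 ≈ 1.111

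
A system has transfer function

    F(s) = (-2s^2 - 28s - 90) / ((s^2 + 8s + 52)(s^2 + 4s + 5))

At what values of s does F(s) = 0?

s = -9, -5

Set the numerator to zero: -2s^2 - 28s - 90 = 0, i.e. -2·(s^2 + 14s + 45) = 0.
Factoring: (s + 9)(s + 5) = 0.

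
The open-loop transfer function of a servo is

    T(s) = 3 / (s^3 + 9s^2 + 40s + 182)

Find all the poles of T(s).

The poles are the roots of the denominator s^3 + 9s^2 + 40s + 182 = 0.
Trying s = -7: the polynomial evaluates to 0, so (s + 7) is a factor.
Dividing out leaves s^2 + 2s + 26 = 0.
The quadratic formula then gives s = -1 ± 5j.

s = -1 + 5j, -1 - 5j, -7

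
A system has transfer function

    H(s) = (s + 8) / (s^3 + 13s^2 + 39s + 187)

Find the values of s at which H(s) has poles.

The poles are the roots of the denominator s^3 + 13s^2 + 39s + 187 = 0.
Trying s = -11: the polynomial evaluates to 0, so (s + 11) is a factor.
Dividing out leaves s^2 + 2s + 17 = 0.
The quadratic formula then gives s = -1 ± 4j.

s = -11, -1 ± 4j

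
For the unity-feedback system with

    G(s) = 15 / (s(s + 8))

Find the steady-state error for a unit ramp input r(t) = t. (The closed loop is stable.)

G(s) has one pole at the origin.
This is a Type 1 system. Kv = lim_{s→0} s·G(s) = 15/8.
e_ss = 1/Kv = 1/(15/8) = 8/15 ≈ 0.5333.

e_ss = 0.5333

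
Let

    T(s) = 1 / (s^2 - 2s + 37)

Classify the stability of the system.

unstable

The poles can be read from the denominator factors: s = 1 + 6j, 1 - 6j.
Since the pole(s) at s = 1 ± 6j lie in the right half-plane, the system is unstable.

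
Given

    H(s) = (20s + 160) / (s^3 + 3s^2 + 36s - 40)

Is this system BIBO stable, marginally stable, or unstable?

unstable

The denominator s^3 + 3s^2 + 36s - 40 factors as (s^2 + 4s + 40)(s - 1), giving poles at s = -2 + 6j, -2 - 6j, 1.
Since the pole(s) at s = 1 lie in the right half-plane, the system is unstable.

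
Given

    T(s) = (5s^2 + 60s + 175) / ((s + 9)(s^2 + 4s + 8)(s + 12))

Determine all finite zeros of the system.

s = -5, -7

Set the numerator to zero: 5s^2 + 60s + 175 = 0, i.e. 5·(s^2 + 12s + 35) = 0.
Factoring: (s + 5)(s + 7) = 0.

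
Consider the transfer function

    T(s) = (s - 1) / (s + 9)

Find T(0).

Set s = 0: T(0) = (-1) / (9) = -1/9.

T(0) = -1/9 ≈ -0.1111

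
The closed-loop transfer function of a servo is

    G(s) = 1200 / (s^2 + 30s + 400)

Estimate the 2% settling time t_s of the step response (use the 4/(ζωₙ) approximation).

Comparing s^2 + 30s + 400 to s^2 + 2ζωₙs + ωₙ²: ωₙ = 20 rad/s and ζ = 30/(2·20) = 0.75.
ζωₙ = 30/2 = 15, so t_s ≈ 4/(ζωₙ) = 4/15 ≈ 0.2667 s.

t_s ≈ 0.2667 s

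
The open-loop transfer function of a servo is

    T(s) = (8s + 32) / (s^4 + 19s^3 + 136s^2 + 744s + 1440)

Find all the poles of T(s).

The poles are the roots of the denominator s^4 + 19s^3 + 136s^2 + 744s + 1440 = 0.
Trying s = -12: the polynomial evaluates to 0, so (s + 12) is a factor.
Dividing out leaves s^3 + 7s^2 + 52s + 120 = 0.
This factors further as (s^2 + 4s + 40)(s + 3) = 0.

s = -2 ± 6j, -12, -3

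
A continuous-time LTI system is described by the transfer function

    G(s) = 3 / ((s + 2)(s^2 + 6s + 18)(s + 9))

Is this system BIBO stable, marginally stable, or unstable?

The poles can be read from the denominator factors: s = -2, -3 ± 3j, -9.
Since all poles lie strictly in the left half-plane, the system is stable.

stable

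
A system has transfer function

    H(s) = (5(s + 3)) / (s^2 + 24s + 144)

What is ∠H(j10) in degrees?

At s = j10: numerator = 15 + j50, denominator = 44 + j240.
∠H = ∠num − ∠den = 73.301° − (79.611°) = -6.310°.

∠H(j10) ≈ -6.310°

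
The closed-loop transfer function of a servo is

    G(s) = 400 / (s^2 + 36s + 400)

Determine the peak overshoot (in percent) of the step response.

%OS ≈ 0.152%

Comparing s^2 + 36s + 400 to s^2 + 2ζωₙs + ωₙ²: ωₙ = 20 rad/s and ζ = 36/(2·20) = 0.9.
%OS = 100·exp(−πζ/√(1−ζ²)) = 100·exp(−π·0.9/√(1−0.9²)) ≈ 0.152%.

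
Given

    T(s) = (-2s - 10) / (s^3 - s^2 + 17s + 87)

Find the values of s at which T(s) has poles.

The poles are the roots of the denominator s^3 - s^2 + 17s + 87 = 0.
Trying s = -3: the polynomial evaluates to 0, so (s + 3) is a factor.
Dividing out leaves s^2 - 4s + 29 = 0.
The quadratic formula then gives s = 2 ± 5j.

s = 2 ± 5j, -3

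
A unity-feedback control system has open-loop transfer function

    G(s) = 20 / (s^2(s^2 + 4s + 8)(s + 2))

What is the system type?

Type 2

The denominator has 2 factors of s at the origin (free integrators), so this is a Type 2 system.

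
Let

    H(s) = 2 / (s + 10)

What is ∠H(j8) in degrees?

At s = j8: numerator = 2, denominator = 10 + j8.
∠H = ∠num − ∠den = 0° − (38.660°) = -38.66°.

∠H(j8) ≈ -38.66°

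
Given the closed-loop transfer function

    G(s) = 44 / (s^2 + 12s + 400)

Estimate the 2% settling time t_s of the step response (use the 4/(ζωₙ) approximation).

Comparing s^2 + 12s + 400 to s^2 + 2ζωₙs + ωₙ²: ωₙ = 20 rad/s and ζ = 12/(2·20) = 0.3.
ζωₙ = 12/2 = 6, so t_s ≈ 4/(ζωₙ) = 4/6 ≈ 0.6667 s.

t_s ≈ 0.6667 s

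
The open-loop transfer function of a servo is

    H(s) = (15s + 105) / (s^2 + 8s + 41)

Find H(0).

Set s = 0: H(0) = (105) / (41) = 105/41.

H(0) = 105/41 ≈ 2.561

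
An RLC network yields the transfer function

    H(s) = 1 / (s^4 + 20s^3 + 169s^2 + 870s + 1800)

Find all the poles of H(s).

s = -3 ± 6j, -10, -4

The poles are the roots of the denominator s^4 + 20s^3 + 169s^2 + 870s + 1800 = 0.
Trying s = -10: the polynomial evaluates to 0, so (s + 10) is a factor.
Dividing out leaves s^3 + 10s^2 + 69s + 180 = 0.
This factors further as (s^2 + 6s + 45)(s + 4) = 0.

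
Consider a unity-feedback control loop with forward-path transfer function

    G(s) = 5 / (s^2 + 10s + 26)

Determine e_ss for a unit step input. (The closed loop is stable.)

e_ss = 0.8387

G(s) has no poles at the origin.
This is a Type 0 system. Kp = lim_{s→0} G(s) = 5/26.
e_ss = 1/(1 + Kp) = 1/(1 + 5/26) = 26/31 ≈ 0.8387.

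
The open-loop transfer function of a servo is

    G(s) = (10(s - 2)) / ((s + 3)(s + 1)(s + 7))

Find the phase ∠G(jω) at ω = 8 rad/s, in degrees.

∠G(j8) ≈ -97.10°

At s = j8: numerator = -20 + j80, denominator = -683 - j264.
∠G = ∠num − ∠den = 104.04° − (-158.87°) = 262.9°, which wraps to -97.10°.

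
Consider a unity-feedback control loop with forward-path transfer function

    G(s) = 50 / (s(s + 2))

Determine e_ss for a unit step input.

G(s) has one pole at the origin.
This is a Type 1 system; for a step input the steady-state error is zero.

e_ss = 0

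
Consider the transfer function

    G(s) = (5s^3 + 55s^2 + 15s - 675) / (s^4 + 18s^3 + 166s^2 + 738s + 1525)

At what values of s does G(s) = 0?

Set the numerator to zero: 5s^3 + 55s^2 + 15s - 675 = 0, i.e. 5·(s^3 + 11s^2 + 3s - 135) = 0.
Factoring: (s + 5)(s - 3)(s + 9) = 0.

s = -5, 3, -9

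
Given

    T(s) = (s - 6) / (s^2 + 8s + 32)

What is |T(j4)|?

|T(j4)| ≈ 0.2016

Substitute s = j4: numerator = -6 + j4, denominator = 16 + j32.
|T(j4)| = |-6 + j4| / |16 + j32| = 7.2111 / 35.777 ≈ 0.2016.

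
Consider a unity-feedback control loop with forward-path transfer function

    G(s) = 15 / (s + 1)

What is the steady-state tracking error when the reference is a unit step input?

e_ss = 0.06250

G(s) has no poles at the origin.
This is a Type 0 system. Kp = lim_{s→0} G(s) = 15/1.
e_ss = 1/(1 + Kp) = 1/(1 + 15) = 1/16 ≈ 0.06250.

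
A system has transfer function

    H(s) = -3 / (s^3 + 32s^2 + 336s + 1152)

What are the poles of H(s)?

s = -12, -12, -8

The poles are the roots of the denominator s^3 + 32s^2 + 336s + 1152 = 0.
Trying s = -12: the polynomial evaluates to 0, so (s + 12) is a factor.
Dividing out leaves s^2 + 20s + 96 = 0.
Factoring the quadratic: (s + 12)(s + 8) = 0.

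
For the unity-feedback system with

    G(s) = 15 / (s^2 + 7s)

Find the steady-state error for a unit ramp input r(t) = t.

e_ss = 0.4667

G(s) has one pole at the origin.
This is a Type 1 system. Kv = lim_{s→0} s·G(s) = 15/7.
e_ss = 1/Kv = 1/(15/7) = 7/15 ≈ 0.4667.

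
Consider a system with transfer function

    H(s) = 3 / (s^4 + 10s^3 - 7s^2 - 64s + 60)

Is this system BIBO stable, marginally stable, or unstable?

The denominator s^4 + 10s^3 - 7s^2 - 64s + 60 factors as (s - 1)(s - 2)(s + 3)(s + 10), giving poles at s = 1, 2, -3, -10.
Since the pole(s) at s = 1, 2 lie in the right half-plane, the system is unstable.

unstable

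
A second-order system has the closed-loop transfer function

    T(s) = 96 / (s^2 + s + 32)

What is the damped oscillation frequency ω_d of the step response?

Comparing s^2 + s + 32 to s^2 + 2ζωₙs + ωₙ²: ωₙ = √32 ≈ 5.657 rad/s and ζ = 1/(2·√32) ≈ 0.08839.
ζωₙ = 1/2 = 0.5, so ω_d = ωₙ√(1−ζ²) = √(ωₙ² − (ζωₙ)²) = √(32 − 0.5²) = √31.75 ≈ 5.635 rad/s.

ω_d ≈ 5.635 rad/s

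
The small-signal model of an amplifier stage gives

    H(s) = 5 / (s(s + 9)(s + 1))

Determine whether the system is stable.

The poles can be read from the denominator factors: s = 0, -9, -1.
Since the simple pole(s) at s = 0 lie on the jω-axis with none in the right half-plane, the system is marginally stable.

marginally stable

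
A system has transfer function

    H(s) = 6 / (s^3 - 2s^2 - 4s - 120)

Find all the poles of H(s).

The poles are the roots of the denominator s^3 - 2s^2 - 4s - 120 = 0.
Trying s = 6: the polynomial evaluates to 0, so (s - 6) is a factor.
Dividing out leaves s^2 + 4s + 20 = 0.
The quadratic formula then gives s = -2 ± 4j.

s = -2 + 4j, -2 - 4j, 6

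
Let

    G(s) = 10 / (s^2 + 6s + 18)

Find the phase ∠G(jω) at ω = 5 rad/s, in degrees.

∠G(j5) ≈ -103.1°

At s = j5: numerator = 10, denominator = -7 + j30.
∠G = ∠num − ∠den = 0° − (103.13°) = -103.1°.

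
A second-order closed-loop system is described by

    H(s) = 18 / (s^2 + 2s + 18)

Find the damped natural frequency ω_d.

ω_d ≈ 4.123 rad/s

Comparing s^2 + 2s + 18 to s^2 + 2ζωₙs + ωₙ²: ωₙ = √18 ≈ 4.243 rad/s and ζ = 2/(2·√18) ≈ 0.2357.
ζωₙ = 2/2 = 1, so ω_d = ωₙ√(1−ζ²) = √(ωₙ² − (ζωₙ)²) = √(18 − 1²) = √17 ≈ 4.123 rad/s.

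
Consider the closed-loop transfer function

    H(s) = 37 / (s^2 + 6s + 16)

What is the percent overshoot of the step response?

Comparing s^2 + 6s + 16 to s^2 + 2ζωₙs + ωₙ²: ωₙ = 4 rad/s and ζ = 6/(2·4) = 0.75.
%OS = 100·exp(−πζ/√(1−ζ²)) = 100·exp(−π·0.75/√(1−0.75²)) ≈ 2.84%.

%OS ≈ 2.84%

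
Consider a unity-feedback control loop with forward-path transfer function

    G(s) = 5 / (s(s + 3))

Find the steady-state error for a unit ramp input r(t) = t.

e_ss = 0.6000

G(s) has one pole at the origin.
This is a Type 1 system. Kv = lim_{s→0} s·G(s) = 5/3.
e_ss = 1/Kv = 1/(5/3) = 3/5 ≈ 0.6000.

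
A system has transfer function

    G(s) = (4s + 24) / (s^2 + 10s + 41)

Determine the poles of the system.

s = -5 + 4j, -5 - 4j

The poles are the roots of the denominator s^2 + 10s + 41 = 0.
Using the quadratic formula: s = (-10 ± √(-64))/2 = -5 ± 4j.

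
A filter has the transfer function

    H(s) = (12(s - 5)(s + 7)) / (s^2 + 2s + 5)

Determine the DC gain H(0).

At s = 0 each factor (s + a) contributes a and each (s^2 + bs + c) contributes c.
H(0) = 12·(-5) · (7) / ((5)) = -420/5 = -84.

H(0) = -84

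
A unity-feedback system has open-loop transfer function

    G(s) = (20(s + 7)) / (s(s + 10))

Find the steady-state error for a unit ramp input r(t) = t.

G(s) has one pole at the origin.
This is a Type 1 system. Kv = lim_{s→0} s·G(s) = 140/10 = 14.
e_ss = 1/Kv = 1/(14) = 1/14 ≈ 0.07143.

e_ss = 0.07143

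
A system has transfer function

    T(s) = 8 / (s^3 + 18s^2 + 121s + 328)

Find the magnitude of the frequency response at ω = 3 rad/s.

Substitute s = j3: numerator = 8, denominator = 166 + j336.
|T(j3)| = |8| / |166 + j336| = 8 / 374.77 ≈ 0.02135.

|T(j3)| ≈ 0.02135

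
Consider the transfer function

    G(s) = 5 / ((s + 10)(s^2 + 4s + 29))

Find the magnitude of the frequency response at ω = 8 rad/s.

|G(j8)| ≈ 0.008233

Substitute s = j8: numerator = 5, denominator = -606 + j40.
|G(j8)| = |5| / |-606 + j40| = 5 / 607.32 ≈ 0.008233.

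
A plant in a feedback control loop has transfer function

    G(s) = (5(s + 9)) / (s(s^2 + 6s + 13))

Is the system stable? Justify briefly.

The poles can be read from the denominator factors: s = 0, -3 ± 2j.
Since the simple pole(s) at s = 0 lie on the jω-axis with none in the right half-plane, the system is marginally stable.

marginally stable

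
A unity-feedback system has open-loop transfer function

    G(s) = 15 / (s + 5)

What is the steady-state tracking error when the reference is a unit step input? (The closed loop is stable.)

e_ss = 0.2500

G(s) has no poles at the origin.
This is a Type 0 system. Kp = lim_{s→0} G(s) = 15/5 = 3.
e_ss = 1/(1 + Kp) = 1/(1 + 3) = 1/4 ≈ 0.2500.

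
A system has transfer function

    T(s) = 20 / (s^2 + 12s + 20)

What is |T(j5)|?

Substitute s = j5: numerator = 20, denominator = -5 + j60.
|T(j5)| = |20| / |-5 + j60| = 20 / 60.208 ≈ 0.3322.

|T(j5)| ≈ 0.3322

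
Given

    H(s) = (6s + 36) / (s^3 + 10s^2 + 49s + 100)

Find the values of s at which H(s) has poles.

s = -3 ± 4j, -4

The poles are the roots of the denominator s^3 + 10s^2 + 49s + 100 = 0.
Trying s = -4: the polynomial evaluates to 0, so (s + 4) is a factor.
Dividing out leaves s^2 + 6s + 25 = 0.
The quadratic formula then gives s = -3 ± 4j.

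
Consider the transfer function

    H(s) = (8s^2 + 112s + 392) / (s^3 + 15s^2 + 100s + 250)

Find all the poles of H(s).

The poles are the roots of the denominator s^3 + 15s^2 + 100s + 250 = 0.
Trying s = -5: the polynomial evaluates to 0, so (s + 5) is a factor.
Dividing out leaves s^2 + 10s + 50 = 0.
The quadratic formula then gives s = -5 ± 5j.

s = -5 ± 5j, -5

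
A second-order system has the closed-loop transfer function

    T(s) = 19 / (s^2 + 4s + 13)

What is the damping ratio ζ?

Compare the denominator to the standard form s^2 + 2ζωₙs + ωₙ².
ωₙ² = 13, so ωₙ = √13 ≈ 3.606 rad/s.
2ζωₙ = 4, so ζ = 4/(2·√13) ≈ 0.5547.
With ζ = 0.5547 the response is underdamped.

ζ ≈ 0.5547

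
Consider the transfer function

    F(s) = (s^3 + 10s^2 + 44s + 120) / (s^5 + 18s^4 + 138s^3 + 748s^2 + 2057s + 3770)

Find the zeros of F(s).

Set the numerator to zero: s^3 + 10s^2 + 44s + 120 = 0.
Factoring: (s + 6)(s^2 + 4s + 20) = 0.

s = -6, -2 ± 4j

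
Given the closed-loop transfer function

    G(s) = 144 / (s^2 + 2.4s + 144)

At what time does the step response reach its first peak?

t_p ≈ 0.2631 s

Comparing s^2 + 2.4s + 144 to s^2 + 2ζωₙs + ωₙ²: ωₙ = 12 rad/s and ζ = 2.4/(2·12) = 0.1.
ζωₙ = 2.4/2 = 1.2, so ω_d = ωₙ√(1−ζ²) = √(ωₙ² − (ζωₙ)²) = √(144 − 1.2²) = √142.56 ≈ 11.94 rad/s.
t_p = π/ω_d = π/11.94 ≈ 0.2631 s.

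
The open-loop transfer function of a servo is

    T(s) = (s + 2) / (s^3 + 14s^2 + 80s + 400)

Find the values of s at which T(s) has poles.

The poles are the roots of the denominator s^3 + 14s^2 + 80s + 400 = 0.
Trying s = -10: the polynomial evaluates to 0, so (s + 10) is a factor.
Dividing out leaves s^2 + 4s + 40 = 0.
The quadratic formula then gives s = -2 ± 6j.

s = -2 + 6j, -2 - 6j, -10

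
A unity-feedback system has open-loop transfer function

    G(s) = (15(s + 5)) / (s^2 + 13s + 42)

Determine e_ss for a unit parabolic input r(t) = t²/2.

e_ss = ∞

G(s) has no poles at the origin.
This is a Type 0 system; Ka = lim_{s→0} s^2·G(s) = 0, so the steady-state error for a parabola input is infinite.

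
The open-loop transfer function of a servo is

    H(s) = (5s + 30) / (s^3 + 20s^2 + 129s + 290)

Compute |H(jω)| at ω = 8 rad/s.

|H(j8)| ≈ 0.04471

Substitute s = j8: numerator = 30 + j40, denominator = -990 + j520.
|H(j8)| = |30 + j40| / |-990 + j520| = 50 / 1118.3 ≈ 0.04471.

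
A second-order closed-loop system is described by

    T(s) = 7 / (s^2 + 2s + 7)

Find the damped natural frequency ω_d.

ω_d ≈ 2.449 rad/s

Comparing s^2 + 2s + 7 to s^2 + 2ζωₙs + ωₙ²: ωₙ = √7 ≈ 2.646 rad/s and ζ = 2/(2·√7) ≈ 0.3780.
ζωₙ = 2/2 = 1, so ω_d = ωₙ√(1−ζ²) = √(ωₙ² − (ζωₙ)²) = √(7 − 1²) = √6 ≈ 2.449 rad/s.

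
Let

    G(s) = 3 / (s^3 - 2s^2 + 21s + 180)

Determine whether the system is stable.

The denominator s^3 - 2s^2 + 21s + 180 factors as (s + 4)(s^2 - 6s + 45), giving poles at s = -4, 3 ± 6j.
Since the pole(s) at s = 3 + 6j, 3 - 6j lie in the right half-plane, the system is unstable.

unstable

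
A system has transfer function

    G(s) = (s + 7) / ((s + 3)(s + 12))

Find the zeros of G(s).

Set the numerator to zero: s + 7 = 0.
So s = -7.

s = -7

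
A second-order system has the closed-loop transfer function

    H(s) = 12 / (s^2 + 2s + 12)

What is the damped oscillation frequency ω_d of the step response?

ω_d ≈ 3.317 rad/s

Comparing s^2 + 2s + 12 to s^2 + 2ζωₙs + ωₙ²: ωₙ = √12 ≈ 3.464 rad/s and ζ = 2/(2·√12) ≈ 0.2887.
ζωₙ = 2/2 = 1, so ω_d = ωₙ√(1−ζ²) = √(ωₙ² − (ζωₙ)²) = √(12 − 1²) = √11 ≈ 3.317 rad/s.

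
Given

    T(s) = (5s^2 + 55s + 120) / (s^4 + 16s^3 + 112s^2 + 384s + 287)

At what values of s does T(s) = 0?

s = -8, -3

Set the numerator to zero: 5s^2 + 55s + 120 = 0, i.e. 5·(s^2 + 11s + 24) = 0.
Factoring: (s + 8)(s + 3) = 0.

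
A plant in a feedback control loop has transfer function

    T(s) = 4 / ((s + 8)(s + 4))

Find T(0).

T(0) = 1/8 ≈ 0.1250

Set s = 0: T(0) = (4) / (32) = 1/8.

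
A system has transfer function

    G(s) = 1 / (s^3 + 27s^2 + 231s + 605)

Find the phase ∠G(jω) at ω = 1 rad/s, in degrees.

At s = j1: numerator = 1, denominator = 578 + j230.
∠G = ∠num − ∠den = 0° − (21.699°) = -21.70°.

∠G(j1) ≈ -21.70°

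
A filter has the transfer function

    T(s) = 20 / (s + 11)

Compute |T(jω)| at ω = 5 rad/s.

Substitute s = j5: numerator = 20, denominator = 11 + j5.
|T(j5)| = |20| / |11 + j5| = 20 / 12.083 ≈ 1.655.

|T(j5)| ≈ 1.655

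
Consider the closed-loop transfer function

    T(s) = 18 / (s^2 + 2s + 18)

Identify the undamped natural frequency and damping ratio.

ωₙ ≈ 4.243 rad/s, ζ ≈ 0.2357

Compare the denominator to the standard form s^2 + 2ζωₙs + ωₙ².
ωₙ² = 18, so ωₙ = √18 ≈ 4.243 rad/s.
2ζωₙ = 2, so ζ = 2/(2·√18) ≈ 0.2357.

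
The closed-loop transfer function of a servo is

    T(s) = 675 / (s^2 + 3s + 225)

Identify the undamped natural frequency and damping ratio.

ωₙ = 15 rad/s, ζ = 0.1

Compare the denominator to the standard form s^2 + 2ζωₙs + ωₙ².
ωₙ² = 225, so ωₙ = 15 rad/s.
2ζωₙ = 3, so ζ = 3/(2·15) = 0.1.
With ζ = 0.1 the response is underdamped.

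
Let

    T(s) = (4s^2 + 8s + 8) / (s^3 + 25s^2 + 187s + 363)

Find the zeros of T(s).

Set the numerator to zero: 4s^2 + 8s + 8 = 0, i.e. 4·(s^2 + 2s + 2) = 0.
Factoring: (s^2 + 2s + 2) = 0.

s = -1 ± j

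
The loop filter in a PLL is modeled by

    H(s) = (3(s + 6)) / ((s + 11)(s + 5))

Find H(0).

H(0) = 18/55 ≈ 0.3273

At s = 0 each factor (s + a) contributes a and each (s^2 + bs + c) contributes c.
H(0) = 3·(6) / ((11) · (5)) = 18/55 = 18/55.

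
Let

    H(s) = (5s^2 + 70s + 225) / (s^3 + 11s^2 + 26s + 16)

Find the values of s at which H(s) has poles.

s = -8, -1, -2

The poles are the roots of the denominator s^3 + 11s^2 + 26s + 16 = 0.
Trying s = -8: the polynomial evaluates to 0, so (s + 8) is a factor.
Dividing out leaves s^2 + 3s + 2 = 0.
Factoring the quadratic: (s + 1)(s + 2) = 0.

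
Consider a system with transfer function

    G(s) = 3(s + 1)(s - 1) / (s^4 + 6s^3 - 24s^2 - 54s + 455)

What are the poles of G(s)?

s = 3 + 2j, 3 - 2j, -5, -7

The poles are the roots of the denominator s^4 + 6s^3 - 24s^2 - 54s + 455 = 0.
Trying s = -5: the polynomial evaluates to 0, so (s + 5) is a factor.
Dividing out leaves s^3 + s^2 - 29s + 91 = 0.
This factors further as (s^2 - 6s + 13)(s + 7) = 0.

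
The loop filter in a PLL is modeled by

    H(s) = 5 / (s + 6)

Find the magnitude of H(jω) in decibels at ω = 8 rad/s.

|H(j8)|_dB ≈ -6.02 dB

Substitute s = j8: numerator = 5, denominator = 6 + j8.
|H(j8)| = |5| / |6 + j8| = 5 / 10 = 0.5000.
In decibels: 20·log₁₀(0.5000) ≈ -6.02 dB.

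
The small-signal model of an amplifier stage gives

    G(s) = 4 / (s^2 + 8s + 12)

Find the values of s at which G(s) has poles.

The poles are the roots of the denominator s^2 + 8s + 12 = 0.
Factoring: (s + 2)(s + 6) = 0, so s = -2 and s = -6.

s = -2, -6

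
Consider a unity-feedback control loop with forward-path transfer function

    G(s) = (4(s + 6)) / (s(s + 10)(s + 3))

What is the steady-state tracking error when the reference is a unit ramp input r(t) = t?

e_ss = 1.250

G(s) has one pole at the origin.
This is a Type 1 system. Kv = lim_{s→0} s·G(s) = 24/30 = 4/5.
e_ss = 1/Kv = 1/(4/5) = 5/4 ≈ 1.250.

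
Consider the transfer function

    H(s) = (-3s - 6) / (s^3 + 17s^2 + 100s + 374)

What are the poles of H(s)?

s = -3 ± 5j, -11

The poles are the roots of the denominator s^3 + 17s^2 + 100s + 374 = 0.
Trying s = -11: the polynomial evaluates to 0, so (s + 11) is a factor.
Dividing out leaves s^2 + 6s + 34 = 0.
The quadratic formula then gives s = -3 ± 5j.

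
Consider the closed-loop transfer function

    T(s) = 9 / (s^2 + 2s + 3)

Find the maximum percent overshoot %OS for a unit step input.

%OS ≈ 10.8%

Comparing s^2 + 2s + 3 to s^2 + 2ζωₙs + ωₙ²: ωₙ = √3 ≈ 1.732 rad/s and ζ = 2/(2·√3) ≈ 0.5774.
%OS = 100·exp(−πζ/√(1−ζ²)) = 100·exp(−π·0.5774/√(1−0.5774²)) ≈ 10.8%.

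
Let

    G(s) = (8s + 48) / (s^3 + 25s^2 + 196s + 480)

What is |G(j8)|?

|G(j8)| ≈ 0.05197

Substitute s = j8: numerator = 48 + j64, denominator = -1120 + j1056.
|G(j8)| = |48 + j64| / |-1120 + j1056| = 80 / 1539.3 ≈ 0.05197.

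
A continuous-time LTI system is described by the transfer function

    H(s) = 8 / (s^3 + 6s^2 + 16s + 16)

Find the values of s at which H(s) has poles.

s = -2 ± 2j, -2

The poles are the roots of the denominator s^3 + 6s^2 + 16s + 16 = 0.
Trying s = -2: the polynomial evaluates to 0, so (s + 2) is a factor.
Dividing out leaves s^2 + 4s + 8 = 0.
The quadratic formula then gives s = -2 ± 2j.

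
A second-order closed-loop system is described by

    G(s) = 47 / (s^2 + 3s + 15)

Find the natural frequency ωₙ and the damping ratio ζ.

Compare the denominator to the standard form s^2 + 2ζωₙs + ωₙ².
ωₙ² = 15, so ωₙ = √15 ≈ 3.873 rad/s.
2ζωₙ = 3, so ζ = 3/(2·√15) ≈ 0.3873.

ωₙ ≈ 3.873 rad/s, ζ ≈ 0.3873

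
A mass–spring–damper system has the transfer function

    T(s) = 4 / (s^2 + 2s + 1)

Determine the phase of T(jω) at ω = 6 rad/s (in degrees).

∠T(j6) ≈ -161.1°

At s = j6: numerator = 4, denominator = -35 + j12.
∠T = ∠num − ∠den = 0° − (161.08°) = -161.1°.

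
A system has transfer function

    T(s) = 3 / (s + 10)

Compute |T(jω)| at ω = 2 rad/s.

Substitute s = j2: numerator = 3, denominator = 10 + j2.
|T(j2)| = |3| / |10 + j2| = 3 / 10.198 ≈ 0.2942.

|T(j2)| ≈ 0.2942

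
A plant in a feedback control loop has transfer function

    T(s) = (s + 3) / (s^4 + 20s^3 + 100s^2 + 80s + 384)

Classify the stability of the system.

The denominator s^4 + 20s^3 + 100s^2 + 80s + 384 factors as (s^2 + 4)(s + 8)(s + 12), giving poles at s = 2j, -2j, -8, -12.
Since the simple pole(s) at s = 2j, -2j lie on the jω-axis with none in the right half-plane, the system is marginally stable.

marginally stable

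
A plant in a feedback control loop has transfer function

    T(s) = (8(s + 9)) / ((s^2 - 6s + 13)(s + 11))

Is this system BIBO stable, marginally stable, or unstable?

unstable

The poles can be read from the denominator factors: s = 3 ± 2j, -11.
Since the pole(s) at s = 3 ± 2j lie in the right half-plane, the system is unstable.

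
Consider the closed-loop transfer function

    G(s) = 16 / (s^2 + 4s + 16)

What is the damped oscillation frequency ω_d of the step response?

ω_d ≈ 3.464 rad/s

Comparing s^2 + 4s + 16 to s^2 + 2ζωₙs + ωₙ²: ωₙ = 4 rad/s and ζ = 4/(2·4) = 0.5.
ζωₙ = 4/2 = 2, so ω_d = ωₙ√(1−ζ²) = √(ωₙ² − (ζωₙ)²) = √(16 − 2²) = √12 ≈ 3.464 rad/s.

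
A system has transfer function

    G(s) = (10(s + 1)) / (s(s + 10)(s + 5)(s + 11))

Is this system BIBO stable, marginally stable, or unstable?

marginally stable

The poles can be read from the denominator factors: s = 0, -10, -5, -11.
Since the simple pole(s) at s = 0 lie on the jω-axis with none in the right half-plane, the system is marginally stable.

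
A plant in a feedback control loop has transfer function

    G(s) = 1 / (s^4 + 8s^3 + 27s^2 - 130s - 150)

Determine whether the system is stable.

The denominator s^4 + 8s^3 + 27s^2 - 130s - 150 factors as (s^2 + 10s + 50)(s + 1)(s - 3), giving poles at s = -5 + 5j, -5 - 5j, -1, 3.
Since the pole(s) at s = 3 lie in the right half-plane, the system is unstable.

unstable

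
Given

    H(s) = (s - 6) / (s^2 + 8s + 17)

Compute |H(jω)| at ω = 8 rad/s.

Substitute s = j8: numerator = -6 + j8, denominator = -47 + j64.
|H(j8)| = |-6 + j8| / |-47 + j64| = 10 / 79.404 ≈ 0.1259.

|H(j8)| ≈ 0.1259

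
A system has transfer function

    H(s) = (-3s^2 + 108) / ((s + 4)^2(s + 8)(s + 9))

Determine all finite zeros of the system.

Set the numerator to zero: -3s^2 + 108 = 0, i.e. -3·(s^2 - 36) = 0.
Factoring: (s - 6)(s + 6) = 0.

s = 6, -6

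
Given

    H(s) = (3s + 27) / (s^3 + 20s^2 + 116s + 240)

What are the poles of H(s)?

The poles are the roots of the denominator s^3 + 20s^2 + 116s + 240 = 0.
Trying s = -12: the polynomial evaluates to 0, so (s + 12) is a factor.
Dividing out leaves s^2 + 8s + 20 = 0.
The quadratic formula then gives s = -4 ± 2j.

s = -12, -4 + 2j, -4 - 2j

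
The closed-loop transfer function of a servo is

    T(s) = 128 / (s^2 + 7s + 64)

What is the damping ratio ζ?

ζ = 0.4375

Compare the denominator to the standard form s^2 + 2ζωₙs + ωₙ².
ωₙ² = 64, so ωₙ = 8 rad/s.
2ζωₙ = 7, so ζ = 7/(2·8) = 0.4375.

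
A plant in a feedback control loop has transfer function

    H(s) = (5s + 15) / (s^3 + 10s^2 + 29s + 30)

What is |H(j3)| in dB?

|H(j3)|_dB ≈ -12.0 dB

Substitute s = j3: numerator = 15 + j15, denominator = -60 + j60.
|H(j3)| = |15 + j15| / |-60 + j60| = 21.213 / 84.853 = 0.2500.
In decibels: 20·log₁₀(0.2500) ≈ -12.0 dB.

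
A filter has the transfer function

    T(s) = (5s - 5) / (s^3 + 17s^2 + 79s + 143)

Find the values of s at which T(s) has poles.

s = -3 ± 2j, -11

The poles are the roots of the denominator s^3 + 17s^2 + 79s + 143 = 0.
Trying s = -11: the polynomial evaluates to 0, so (s + 11) is a factor.
Dividing out leaves s^2 + 6s + 13 = 0.
The quadratic formula then gives s = -3 ± 2j.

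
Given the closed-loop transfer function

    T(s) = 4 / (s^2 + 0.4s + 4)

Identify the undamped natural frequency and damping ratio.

ωₙ = 2 rad/s, ζ = 0.1

Compare the denominator to the standard form s^2 + 2ζωₙs + ωₙ².
ωₙ² = 4, so ωₙ = 2 rad/s.
2ζωₙ = 0.4, so ζ = 0.4/(2·2) = 0.1.
With ζ = 0.1 the response is underdamped.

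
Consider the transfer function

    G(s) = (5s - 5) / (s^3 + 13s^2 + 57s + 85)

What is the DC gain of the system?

G(0) = -1/17 ≈ -0.05882

Set s = 0: G(0) = (-5) / (85) = -1/17.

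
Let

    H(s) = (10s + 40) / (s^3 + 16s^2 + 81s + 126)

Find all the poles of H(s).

The poles are the roots of the denominator s^3 + 16s^2 + 81s + 126 = 0.
Trying s = -6: the polynomial evaluates to 0, so (s + 6) is a factor.
Dividing out leaves s^2 + 10s + 21 = 0.
Factoring the quadratic: (s + 3)(s + 7) = 0.

s = -6, -3, -7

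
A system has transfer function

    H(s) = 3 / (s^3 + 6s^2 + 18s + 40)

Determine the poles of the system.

s = -1 ± 3j, -4

The poles are the roots of the denominator s^3 + 6s^2 + 18s + 40 = 0.
Trying s = -4: the polynomial evaluates to 0, so (s + 4) is a factor.
Dividing out leaves s^2 + 2s + 10 = 0.
The quadratic formula then gives s = -1 ± 3j.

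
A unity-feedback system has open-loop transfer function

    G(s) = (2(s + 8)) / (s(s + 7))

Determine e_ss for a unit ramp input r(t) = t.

e_ss = 0.4375

G(s) has one pole at the origin.
This is a Type 1 system. Kv = lim_{s→0} s·G(s) = 16/7.
e_ss = 1/Kv = 1/(16/7) = 7/16 ≈ 0.4375.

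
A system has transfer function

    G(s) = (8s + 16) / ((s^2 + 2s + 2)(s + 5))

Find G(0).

Set s = 0: G(0) = (16) / (10) = 8/5.

G(0) = 8/5 ≈ 1.600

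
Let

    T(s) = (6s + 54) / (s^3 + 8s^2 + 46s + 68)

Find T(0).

Set s = 0: T(0) = (54) / (68) = 27/34.

T(0) = 27/34 ≈ 0.7941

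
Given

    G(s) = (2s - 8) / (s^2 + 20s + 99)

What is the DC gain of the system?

G(0) = -8/99 ≈ -0.08081

Set s = 0: G(0) = (-8) / (99) = -8/99.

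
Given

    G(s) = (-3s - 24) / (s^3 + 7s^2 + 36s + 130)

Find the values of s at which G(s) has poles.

s = -1 + 5j, -1 - 5j, -5

The poles are the roots of the denominator s^3 + 7s^2 + 36s + 130 = 0.
Trying s = -5: the polynomial evaluates to 0, so (s + 5) is a factor.
Dividing out leaves s^2 + 2s + 26 = 0.
The quadratic formula then gives s = -1 ± 5j.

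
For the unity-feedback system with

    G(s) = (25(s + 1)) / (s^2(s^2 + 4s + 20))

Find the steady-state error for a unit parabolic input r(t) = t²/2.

G(s) has 2 poles at the origin.
This is a Type 2 system. Ka = lim_{s→0} s^2·G(s) = 25/20 = 5/4.
e_ss = 1/Ka = 1/(5/4) = 4/5 ≈ 0.8000.

e_ss = 0.8000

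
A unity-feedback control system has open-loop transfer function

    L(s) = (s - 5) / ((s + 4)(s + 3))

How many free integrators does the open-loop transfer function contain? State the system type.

The denominator has no factor of s at the origin — no free integrator — so this is a Type 0 system.

Type 0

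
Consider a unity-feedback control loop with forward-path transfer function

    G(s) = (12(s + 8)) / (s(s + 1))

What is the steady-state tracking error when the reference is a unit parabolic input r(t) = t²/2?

G(s) has one pole at the origin.
This is a Type 1 system; Ka = lim_{s→0} s^2·G(s) = 0, so the steady-state error for a parabola input is infinite.

e_ss = ∞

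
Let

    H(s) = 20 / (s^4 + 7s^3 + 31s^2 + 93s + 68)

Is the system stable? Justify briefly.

The denominator s^4 + 7s^3 + 31s^2 + 93s + 68 factors as (s^2 + 2s + 17)(s + 1)(s + 4), giving poles at s = -1 + 4j, -1 - 4j, -1, -4.
Since all poles lie strictly in the left half-plane, the system is stable.

stable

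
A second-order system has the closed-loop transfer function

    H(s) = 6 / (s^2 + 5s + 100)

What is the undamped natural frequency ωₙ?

Compare the denominator to the standard form s^2 + 2ζωₙs + ωₙ².
ωₙ² = 100, so ωₙ = 10 rad/s.

ωₙ = 10 rad/s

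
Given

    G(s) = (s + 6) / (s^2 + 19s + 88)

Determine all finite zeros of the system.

s = -6

Set the numerator to zero: s + 6 = 0.
So s = -6.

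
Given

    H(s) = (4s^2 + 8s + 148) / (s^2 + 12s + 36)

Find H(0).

Set s = 0: H(0) = (148) / (36) = 37/9.

H(0) = 37/9 ≈ 4.111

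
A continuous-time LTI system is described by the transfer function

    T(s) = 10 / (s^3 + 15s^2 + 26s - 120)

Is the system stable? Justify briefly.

unstable

The denominator s^3 + 15s^2 + 26s - 120 factors as (s + 5)(s + 12)(s - 2), giving poles at s = -5, -12, 2.
Since the pole(s) at s = 2 lie in the right half-plane, the system is unstable.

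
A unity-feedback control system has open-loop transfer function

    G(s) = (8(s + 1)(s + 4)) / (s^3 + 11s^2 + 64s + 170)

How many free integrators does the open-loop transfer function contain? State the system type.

Type 0

The denominator has no factor of s at the origin — no free integrator — so this is a Type 0 system.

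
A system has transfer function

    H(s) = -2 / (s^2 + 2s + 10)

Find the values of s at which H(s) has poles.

The poles are the roots of the denominator s^2 + 2s + 10 = 0.
Using the quadratic formula: s = (-2 ± √(-36))/2 = -1 ± 3j.

s = -1 + 3j, -1 - 3j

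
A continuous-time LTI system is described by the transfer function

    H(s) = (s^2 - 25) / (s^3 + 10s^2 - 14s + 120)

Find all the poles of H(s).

The poles are the roots of the denominator s^3 + 10s^2 - 14s + 120 = 0.
Trying s = -12: the polynomial evaluates to 0, so (s + 12) is a factor.
Dividing out leaves s^2 - 2s + 10 = 0.
The quadratic formula then gives s = 1 ± 3j.

s = 1 ± 3j, -12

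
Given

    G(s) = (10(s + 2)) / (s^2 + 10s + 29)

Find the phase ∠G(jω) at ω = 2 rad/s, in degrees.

At s = j2: numerator = 20 + j20, denominator = 25 + j20.
∠G = ∠num − ∠den = 45° − (38.660°) = 6.340°.

∠G(j2) ≈ 6.340°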